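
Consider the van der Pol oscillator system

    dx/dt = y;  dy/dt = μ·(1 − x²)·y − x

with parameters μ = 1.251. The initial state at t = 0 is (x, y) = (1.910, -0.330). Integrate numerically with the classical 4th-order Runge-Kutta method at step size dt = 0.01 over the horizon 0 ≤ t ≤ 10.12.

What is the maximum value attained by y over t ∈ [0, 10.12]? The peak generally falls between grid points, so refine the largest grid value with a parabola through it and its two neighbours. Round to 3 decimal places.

t=0.000: state=(1.910, -0.330)
step 1 (dt=0.01): k1=(-0.330, -0.817), k2=(-0.334, -0.804), k3=(-0.334, -0.804), k4=(-0.338, -0.792); state += dt/6·(k1+2k2+2k3+k4)
t=0.010: state=(1.907, -0.338)
t=0.020: state=(1.903, -0.346)
t=0.030: state=(1.900, -0.353)
continuing one RK4 step at a time; state shown every 50 steps (Δt=0.5):
t=0.500: state=(1.674, -0.578)
t=1.000: state=(1.335, -0.794)
t=1.500: state=(0.847, -1.220)
t=2.000: state=(0.015, -2.244)
t=2.500: state=(-1.346, -2.607)
t=3.000: state=(-2.003, -0.204)
t=3.500: state=(-1.902, 0.429)
t=4.000: state=(-1.639, 0.613)
t=4.500: state=(-1.282, 0.837)
t=5.000: state=(-0.761, 1.315)
t=5.500: state=(0.145, 2.440)
t=6.000: state=(1.515, 2.291)
t=6.500: state=(2.012, 0.036)
t=7.000: state=(1.872, -0.460)
t=7.500: state=(1.597, -0.637)
t=8.000: state=(1.224, -0.880)
t=8.500: state=(0.669, -1.419)
t=9.000: state=(-0.316, -2.627)
t=9.500: state=(-1.657, -1.914)
t=10.000: state=(-2.010, 0.092)
t=10.120: state=(-1.988, 0.252)
largest grid value and its neighbours: y(5.750)=2.94151, y(5.760)=2.94357, y(5.770)=2.94348
parabola through these three points peaks at t≈5.765 with y≈2.94380

max y = 2.944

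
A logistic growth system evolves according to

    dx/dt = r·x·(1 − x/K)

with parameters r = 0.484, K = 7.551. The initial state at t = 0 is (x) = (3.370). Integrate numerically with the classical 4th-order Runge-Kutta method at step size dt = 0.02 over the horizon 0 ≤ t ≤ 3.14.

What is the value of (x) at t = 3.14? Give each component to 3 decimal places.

t=0.000: state=(3.370)
step 1 (dt=0.02): k1=(0.903), k2=(0.904), k3=(0.904), k4=(0.904); state += dt/6·(k1+2k2+2k3+k4)
t=0.020: state=(3.388)
t=0.040: state=(3.406)
t=0.060: state=(3.424)
continuing one RK4 step at a time; state shown every 10 steps (Δt=0.2):
t=0.200: state=(3.551)
t=0.400: state=(3.734)
t=0.600: state=(3.917)
t=0.800: state=(4.099)
t=1.000: state=(4.279)
t=1.200: state=(4.457)
t=1.400: state=(4.632)
t=1.600: state=(4.804)
t=1.800: state=(4.971)
t=2.000: state=(5.132)
t=2.200: state=(5.289)
t=2.400: state=(5.439)
t=2.600: state=(5.583)
t=2.800: state=(5.721)
t=3.000: state=(5.851)
t=3.140: state=(5.939)

(x) = (5.939)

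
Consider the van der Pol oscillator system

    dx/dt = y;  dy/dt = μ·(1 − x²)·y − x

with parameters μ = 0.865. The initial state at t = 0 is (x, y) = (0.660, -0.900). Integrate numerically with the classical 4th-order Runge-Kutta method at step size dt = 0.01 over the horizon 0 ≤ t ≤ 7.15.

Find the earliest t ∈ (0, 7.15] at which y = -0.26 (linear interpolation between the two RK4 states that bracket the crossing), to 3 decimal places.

t=0.000: state=(0.660, -0.900)
step 1 (dt=0.01): k1=(-0.900, -1.099), k2=(-0.905, -1.102), k3=(-0.906, -1.102), k4=(-0.911, -1.105); state += dt/6·(k1+2k2+2k3+k4)
t=0.010: state=(0.651, -0.911)
t=0.020: state=(0.642, -0.922)
t=0.030: state=(0.633, -0.933)
continuing one RK4 step at a time; state shown every 25 steps (Δt=0.25):
t=0.250: state=(0.399, -1.195)
t=0.500: state=(0.059, -1.530)
t=0.750: state=(-0.365, -1.846)
t=1.000: state=(-0.847, -1.951)
t=1.250: state=(-1.302, -1.613)
t=1.500: state=(-1.623, -0.925)
t=1.750: state=(-1.768, -0.263)
next step: t=1.760: state=(-1.770, -0.241) — y has crossed -0.26
linear interpolation between t=1.750 (-0.26286) and t=1.760 (-0.24054) → t≈1.751

t = 1.751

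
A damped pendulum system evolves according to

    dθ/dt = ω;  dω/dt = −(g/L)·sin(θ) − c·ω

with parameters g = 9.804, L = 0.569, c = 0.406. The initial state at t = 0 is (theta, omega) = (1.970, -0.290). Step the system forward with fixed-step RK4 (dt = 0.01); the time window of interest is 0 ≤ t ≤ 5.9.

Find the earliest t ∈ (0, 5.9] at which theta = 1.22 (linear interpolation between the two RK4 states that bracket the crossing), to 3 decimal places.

t = 0.291

t=0.000: state=(1.970, -0.290)
step 1 (dt=0.01): k1=(-0.290, -15.758), k2=(-0.369, -15.735), k3=(-0.369, -15.738), k4=(-0.447, -15.718); state += dt/6·(k1+2k2+2k3+k4)
t=0.010: state=(1.966, -0.447)
t=0.020: state=(1.961, -0.604)
t=0.030: state=(1.954, -0.761)
continuing one RK4 step at a time; state shown every 20 steps (Δt=0.2):
t=0.200: state=(1.598, -3.444)
t=0.290: state=(1.225, -4.817)
next step: t=0.300: state=(1.176, -4.958) — theta has crossed 1.22
linear interpolation between t=0.290 (1.22472) and t=0.300 (1.17584) → t≈0.291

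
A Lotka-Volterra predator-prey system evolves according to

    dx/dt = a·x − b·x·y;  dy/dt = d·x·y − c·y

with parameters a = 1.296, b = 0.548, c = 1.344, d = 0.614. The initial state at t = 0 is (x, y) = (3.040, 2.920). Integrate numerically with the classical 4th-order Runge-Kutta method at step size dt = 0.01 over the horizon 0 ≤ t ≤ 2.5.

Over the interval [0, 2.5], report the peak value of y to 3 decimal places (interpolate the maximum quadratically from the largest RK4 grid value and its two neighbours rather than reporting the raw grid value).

t=0.000: state=(3.040, 2.920)
step 1 (dt=0.01): k1=(-0.925, 1.526), k2=(-0.936, 1.522), k3=(-0.936, 1.521), k4=(-0.947, 1.517); state += dt/6·(k1+2k2+2k3+k4)
t=0.010: state=(3.031, 2.935)
t=0.020: state=(3.021, 2.950)
t=0.030: state=(3.011, 2.965)
continuing one RK4 step at a time; state shown every 10 steps (Δt=0.1):
t=0.100: state=(2.937, 3.067)
t=0.200: state=(2.816, 3.200)
t=0.300: state=(2.681, 3.312)
t=0.400: state=(2.539, 3.399)
t=0.500: state=(2.395, 3.457)
t=0.600: state=(2.254, 3.486)
t=0.700: state=(2.119, 3.485)
t=0.800: state=(1.995, 3.457)
t=0.900: state=(1.881, 3.404)
t=1.000: state=(1.781, 3.330)
t=1.100: state=(1.693, 3.238)
t=1.200: state=(1.618, 3.134)
t=1.300: state=(1.556, 3.020)
t=1.400: state=(1.506, 2.900)
t=1.500: state=(1.468, 2.778)
t=1.600: state=(1.440, 2.655)
t=1.700: state=(1.422, 2.534)
t=1.800: state=(1.413, 2.417)
t=1.900: state=(1.414, 2.304)
t=2.000: state=(1.423, 2.198)
t=2.100: state=(1.440, 2.098)
t=2.200: state=(1.465, 2.005)
t=2.300: state=(1.497, 1.920)
t=2.400: state=(1.538, 1.842)
t=2.500: state=(1.585, 1.772)
largest grid value and its neighbours: y(0.640)=3.48917, y(0.650)=3.48924, y(0.660)=3.48903
parabola through these three points peaks at t≈0.648 with y≈3.48925

max y = 3.489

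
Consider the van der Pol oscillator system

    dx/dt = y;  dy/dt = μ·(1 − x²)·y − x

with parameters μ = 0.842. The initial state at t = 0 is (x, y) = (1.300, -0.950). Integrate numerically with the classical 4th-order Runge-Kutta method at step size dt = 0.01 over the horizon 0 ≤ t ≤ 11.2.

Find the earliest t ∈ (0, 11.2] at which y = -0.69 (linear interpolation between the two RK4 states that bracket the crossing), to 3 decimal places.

t=0.000: state=(1.300, -0.950)
step 1 (dt=0.01): k1=(-0.950, -0.748), k2=(-0.954, -0.751), k3=(-0.954, -0.751), k4=(-0.958, -0.754); state += dt/6·(k1+2k2+2k3+k4)
t=0.010: state=(1.290, -0.958)
t=0.020: state=(1.281, -0.965)
t=0.030: state=(1.271, -0.973)
continuing one RK4 step at a time; state shown every 50 steps (Δt=0.5):
t=0.500: state=(0.714, -1.443)
t=1.000: state=(-0.202, -2.254)
t=1.500: state=(-1.394, -2.099)
t=1.870: state=(-1.915, -0.698)
next step: t=1.880: state=(-1.922, -0.663) — y has crossed -0.69
linear interpolation between t=1.870 (-0.69765) and t=1.880 (-0.66311) → t≈1.872

t = 1.872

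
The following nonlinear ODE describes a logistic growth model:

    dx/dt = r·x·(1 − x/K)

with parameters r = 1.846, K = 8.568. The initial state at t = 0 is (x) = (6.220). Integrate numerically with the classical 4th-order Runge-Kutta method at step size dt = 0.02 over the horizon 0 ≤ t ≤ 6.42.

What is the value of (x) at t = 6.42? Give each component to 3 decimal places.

t=0.000: state=(6.220)
step 1 (dt=0.02): k1=(3.147), k2=(3.120), k3=(3.120), k4=(3.094); state += dt/6·(k1+2k2+2k3+k4)
t=0.020: state=(6.282)
t=0.040: state=(6.344)
t=0.060: state=(6.404)
continuing one RK4 step at a time; state shown every 25 steps (Δt=0.5):
t=0.500: state=(7.451)
t=1.000: state=(8.086)
t=1.500: state=(8.370)
t=2.000: state=(8.488)
t=2.500: state=(8.536)
t=3.000: state=(8.555)
t=3.500: state=(8.563)
t=4.000: state=(8.566)
t=4.500: state=(8.567)
t=5.000: state=(8.568)
t=5.500: state=(8.568)
t=6.000: state=(8.568)
t=6.420: state=(8.568)

(x) = (8.568)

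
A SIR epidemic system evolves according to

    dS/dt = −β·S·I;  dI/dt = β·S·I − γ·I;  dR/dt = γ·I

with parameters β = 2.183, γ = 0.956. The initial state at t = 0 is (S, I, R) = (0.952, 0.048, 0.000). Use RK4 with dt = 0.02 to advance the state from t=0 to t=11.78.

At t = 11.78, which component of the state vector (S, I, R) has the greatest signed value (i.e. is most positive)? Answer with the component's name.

t=0.000: state=(0.952, 0.048, 0.000)
step 1 (dt=0.02): k1=(-0.100, 0.054, 0.046), k2=(-0.101, 0.054, 0.046), k3=(-0.101, 0.054, 0.046), k4=(-0.102, 0.055, 0.047); state += dt/6·(k1+2k2+2k3+k4)
t=0.020: state=(0.950, 0.049, 0.001)
t=0.040: state=(0.948, 0.050, 0.002)
t=0.060: state=(0.946, 0.051, 0.003)
continuing one RK4 step at a time; state shown every 25 steps (Δt=0.5):
t=0.500: state=(0.888, 0.081, 0.030)
t=1.000: state=(0.793, 0.127, 0.080)
t=1.500: state=(0.673, 0.175, 0.152)
t=2.000: state=(0.544, 0.211, 0.245)
t=2.500: state=(0.428, 0.222, 0.350)
t=3.000: state=(0.338, 0.209, 0.454)
t=3.500: state=(0.273, 0.180, 0.547)
t=4.000: state=(0.229, 0.147, 0.625)
t=4.500: state=(0.198, 0.115, 0.687)
t=5.000: state=(0.178, 0.087, 0.735)
t=5.500: state=(0.164, 0.065, 0.771)
t=6.000: state=(0.154, 0.048, 0.798)
t=6.500: state=(0.147, 0.035, 0.818)
t=7.000: state=(0.142, 0.025, 0.832)
t=7.500: state=(0.139, 0.018, 0.843)
t=8.000: state=(0.137, 0.013, 0.850)
t=8.500: state=(0.135, 0.010, 0.856)
t=9.000: state=(0.134, 0.007, 0.859)
t=9.500: state=(0.133, 0.005, 0.862)
t=10.000: state=(0.132, 0.004, 0.864)
t=10.500: state=(0.132, 0.003, 0.866)
t=11.000: state=(0.132, 0.002, 0.867)
t=11.500: state=(0.131, 0.001, 0.867)
t=11.780: state=(0.131, 0.001, 0.868)
compare at T: S=0.131, I=0.001, R=0.868

largest component: R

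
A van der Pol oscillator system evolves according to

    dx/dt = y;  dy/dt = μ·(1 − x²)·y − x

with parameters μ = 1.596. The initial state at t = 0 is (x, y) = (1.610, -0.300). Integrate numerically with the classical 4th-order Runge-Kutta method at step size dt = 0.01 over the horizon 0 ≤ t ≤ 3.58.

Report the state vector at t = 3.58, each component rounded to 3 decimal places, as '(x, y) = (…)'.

t=0.000: state=(1.610, -0.300)
step 1 (dt=0.01): k1=(-0.300, -0.848), k2=(-0.304, -0.838), k3=(-0.304, -0.838), k4=(-0.308, -0.828); state += dt/6·(k1+2k2+2k3+k4)
t=0.010: state=(1.607, -0.308)
t=0.020: state=(1.604, -0.317)
t=0.030: state=(1.601, -0.325)
continuing one RK4 step at a time; state shown every 20 steps (Δt=0.2):
t=0.200: state=(1.535, -0.439)
t=0.400: state=(1.436, -0.546)
t=0.600: state=(1.317, -0.651)
t=0.800: state=(1.175, -0.775)
t=1.000: state=(1.004, -0.942)
t=1.200: state=(0.793, -1.186)
t=1.400: state=(0.521, -1.562)
t=1.600: state=(0.154, -2.144)
t=1.800: state=(-0.350, -2.907)
t=2.000: state=(-0.986, -3.303)
t=2.200: state=(-1.579, -2.405)
t=2.400: state=(-1.911, -0.963)
t=2.600: state=(-2.008, -0.126)
t=2.800: state=(-1.995, 0.210)
t=3.000: state=(-1.938, 0.342)
t=3.200: state=(-1.862, 0.408)
t=3.400: state=(-1.776, 0.454)
t=3.580: state=(-1.691, 0.493)

(x, y) = (-1.691, 0.493)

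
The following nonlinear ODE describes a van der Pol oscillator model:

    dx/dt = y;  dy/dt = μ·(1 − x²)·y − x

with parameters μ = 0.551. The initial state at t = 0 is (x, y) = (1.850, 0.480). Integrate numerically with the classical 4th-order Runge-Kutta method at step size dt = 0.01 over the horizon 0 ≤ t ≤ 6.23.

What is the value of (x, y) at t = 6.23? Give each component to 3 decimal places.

(x, y) = (1.878, 0.815)

t=0.000: state=(1.850, 0.480)
step 1 (dt=0.01): k1=(0.480, -2.491), k2=(0.468, -2.479), k3=(0.468, -2.479), k4=(0.455, -2.467); state += dt/6·(k1+2k2+2k3+k4)
t=0.010: state=(1.855, 0.455)
t=0.020: state=(1.859, 0.431)
t=0.030: state=(1.863, 0.406)
continuing one RK4 step at a time; state shown every 25 steps (Δt=0.25):
t=0.250: state=(1.899, -0.059)
t=0.500: state=(1.834, -0.439)
t=0.750: state=(1.688, -0.712)
t=1.000: state=(1.482, -0.937)
t=1.250: state=(1.221, -1.156)
t=1.500: state=(0.902, -1.399)
t=1.750: state=(0.518, -1.680)
t=2.000: state=(0.060, -1.981)
t=2.250: state=(-0.466, -2.203)
t=2.500: state=(-1.018, -2.146)
t=2.750: state=(-1.503, -1.665)
t=3.000: state=(-1.829, -0.925)
t=3.250: state=(-1.971, -0.242)
t=3.500: state=(-1.966, 0.246)
t=3.750: state=(-1.862, 0.572)
t=4.000: state=(-1.688, 0.811)
t=4.250: state=(-1.459, 1.018)
t=4.500: state=(-1.178, 1.234)
t=4.750: state=(-0.839, 1.482)
t=5.000: state=(-0.433, 1.773)
t=5.250: state=(0.049, 2.073)
t=5.500: state=(0.594, 2.256)
t=5.750: state=(1.148, 2.103)
t=6.000: state=(1.609, 1.522)
t=6.230: state=(1.878, 0.815)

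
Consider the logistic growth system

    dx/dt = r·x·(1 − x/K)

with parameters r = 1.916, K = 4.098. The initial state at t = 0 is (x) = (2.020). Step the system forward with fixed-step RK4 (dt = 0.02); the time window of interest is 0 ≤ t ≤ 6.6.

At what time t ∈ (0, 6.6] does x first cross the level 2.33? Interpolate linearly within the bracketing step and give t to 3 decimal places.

t=0.000: state=(2.020)
step 1 (dt=0.02): k1=(1.963), k2=(1.963), k3=(1.963), k4=(1.963); state += dt/6·(k1+2k2+2k3+k4)
t=0.020: state=(2.059)
t=0.040: state=(2.099)
t=0.060: state=(2.138)
t=0.140: state=(2.294)
next step: t=0.160: state=(2.332) — x has crossed 2.33
linear interpolation between t=0.140 (2.29364) and t=0.160 (2.33224) → t≈0.159

t = 0.159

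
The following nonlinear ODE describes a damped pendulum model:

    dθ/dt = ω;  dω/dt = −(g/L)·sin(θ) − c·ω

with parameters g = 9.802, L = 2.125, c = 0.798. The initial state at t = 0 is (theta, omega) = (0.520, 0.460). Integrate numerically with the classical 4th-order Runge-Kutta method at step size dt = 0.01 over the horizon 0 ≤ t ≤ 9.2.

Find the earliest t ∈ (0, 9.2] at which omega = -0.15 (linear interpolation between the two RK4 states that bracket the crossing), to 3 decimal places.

t = 0.241

t=0.000: state=(0.520, 0.460)
step 1 (dt=0.01): k1=(0.460, -2.659), k2=(0.447, -2.658), k3=(0.447, -2.657), k4=(0.433, -2.656); state += dt/6·(k1+2k2+2k3+k4)
t=0.010: state=(0.524, 0.433)
t=0.020: state=(0.529, 0.407)
t=0.030: state=(0.533, 0.380)
t=0.240: state=(0.556, -0.147)
next step: t=0.250: state=(0.554, -0.170) — omega has crossed -0.15
linear interpolation between t=0.240 (-0.14733) and t=0.250 (-0.17037) → t≈0.241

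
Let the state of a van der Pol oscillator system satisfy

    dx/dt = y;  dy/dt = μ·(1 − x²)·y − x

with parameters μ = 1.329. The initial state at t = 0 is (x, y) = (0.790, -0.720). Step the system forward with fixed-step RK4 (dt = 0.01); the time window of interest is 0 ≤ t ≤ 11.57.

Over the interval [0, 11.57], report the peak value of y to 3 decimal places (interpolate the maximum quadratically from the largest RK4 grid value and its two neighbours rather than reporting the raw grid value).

max y = 3.030

t=0.000: state=(0.790, -0.720)
step 1 (dt=0.01): k1=(-0.720, -1.150), k2=(-0.726, -1.154), k3=(-0.726, -1.154), k4=(-0.732, -1.159); state += dt/6·(k1+2k2+2k3+k4)
t=0.010: state=(0.783, -0.732)
t=0.020: state=(0.775, -0.743)
t=0.030: state=(0.768, -0.755)
continuing one RK4 step at a time; state shown every 50 steps (Δt=0.5):
t=0.500: state=(0.256, -1.496)
t=1.000: state=(-0.779, -2.548)
t=1.500: state=(-1.770, -0.944)
t=2.000: state=(-1.863, 0.272)
t=2.500: state=(-1.645, 0.553)
t=3.000: state=(-1.317, 0.774)
t=3.500: state=(-0.837, 1.207)
t=4.000: state=(-0.001, 2.290)
t=4.500: state=(1.393, 2.607)
t=5.000: state=(2.008, 0.130)
t=5.500: state=(1.893, -0.427)
t=6.000: state=(1.637, -0.590)
t=6.500: state=(1.294, -0.801)
t=7.000: state=(0.797, -1.257)
t=7.500: state=(-0.079, -2.401)
t=8.000: state=(-1.482, -2.436)
t=8.500: state=(-2.013, -0.047)
t=9.000: state=(-1.879, 0.441)
t=9.500: state=(-1.617, 0.601)
t=10.000: state=(-1.268, 0.820)
t=10.500: state=(-0.755, 1.305)
t=11.000: state=(0.160, 2.502)
t=11.500: state=(1.559, 2.252)
t=11.570: state=(1.702, 1.823)
largest grid value and its neighbours: y(11.250)=3.02953, y(11.260)=3.02971, y(11.270)=3.02740
parabola through these three points peaks at t≈11.256 with y≈3.02994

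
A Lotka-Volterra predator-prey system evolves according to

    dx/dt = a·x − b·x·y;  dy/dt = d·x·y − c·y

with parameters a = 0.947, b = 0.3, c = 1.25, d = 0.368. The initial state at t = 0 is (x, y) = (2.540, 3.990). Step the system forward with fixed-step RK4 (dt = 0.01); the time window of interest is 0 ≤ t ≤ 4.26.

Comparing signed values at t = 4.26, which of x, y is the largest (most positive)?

t=0.000: state=(2.540, 3.990)
step 1 (dt=0.01): k1=(-0.635, -1.258), k2=(-0.629, -1.261), k3=(-0.629, -1.261), k4=(-0.624, -1.263); state += dt/6·(k1+2k2+2k3+k4)
t=0.010: state=(2.534, 3.977)
t=0.020: state=(2.528, 3.965)
t=0.030: state=(2.521, 3.952)
continuing one RK4 step at a time; state shown every 20 steps (Δt=0.2):
t=0.200: state=(2.435, 3.731)
t=0.400: state=(2.371, 3.467)
t=0.600: state=(2.346, 3.211)
t=0.800: state=(2.355, 2.972)
t=1.000: state=(2.397, 2.757)
t=1.200: state=(2.469, 2.567)
t=1.400: state=(2.571, 2.407)
t=1.600: state=(2.700, 2.275)
t=1.800: state=(2.856, 2.174)
t=2.000: state=(3.037, 2.102)
t=2.200: state=(3.239, 2.062)
t=2.400: state=(3.461, 2.055)
t=2.600: state=(3.695, 2.083)
t=2.800: state=(3.934, 2.148)
t=3.000: state=(4.167, 2.254)
t=3.200: state=(4.380, 2.404)
t=3.400: state=(4.556, 2.602)
t=3.600: state=(4.677, 2.848)
t=3.800: state=(4.724, 3.136)
t=4.000: state=(4.686, 3.455)
t=4.200: state=(4.557, 3.783)
t=4.260: state=(4.502, 3.879)
compare at T: x=4.502, y=3.879

largest component: x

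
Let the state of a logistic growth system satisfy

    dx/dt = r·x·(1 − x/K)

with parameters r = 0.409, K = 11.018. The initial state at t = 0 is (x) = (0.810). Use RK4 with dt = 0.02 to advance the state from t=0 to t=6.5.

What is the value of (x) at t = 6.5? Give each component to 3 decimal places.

(x) = (5.852)

t=0.000: state=(0.810)
step 1 (dt=0.02): k1=(0.307), k2=(0.308), k3=(0.308), k4=(0.309); state += dt/6·(k1+2k2+2k3+k4)
t=0.020: state=(0.816)
t=0.040: state=(0.822)
t=0.060: state=(0.829)
continuing one RK4 step at a time; state shown every 25 steps (Δt=0.5):
t=0.500: state=(0.977)
t=1.000: state=(1.176)
t=1.500: state=(1.408)
t=2.000: state=(1.679)
t=2.500: state=(1.991)
t=3.000: state=(2.347)
t=3.500: state=(2.747)
t=4.000: state=(3.190)
t=4.500: state=(3.672)
t=5.000: state=(4.189)
t=5.500: state=(4.731)
t=6.000: state=(5.289)
t=6.500: state=(5.852)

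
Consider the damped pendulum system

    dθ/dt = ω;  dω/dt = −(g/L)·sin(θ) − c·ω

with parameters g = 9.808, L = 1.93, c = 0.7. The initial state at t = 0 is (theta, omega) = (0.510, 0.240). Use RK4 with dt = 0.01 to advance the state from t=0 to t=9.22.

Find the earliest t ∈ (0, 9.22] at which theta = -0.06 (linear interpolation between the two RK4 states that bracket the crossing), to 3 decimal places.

t = 0.952

t=0.000: state=(0.510, 0.240)
step 1 (dt=0.01): k1=(0.240, -2.649), k2=(0.227, -2.645), k3=(0.227, -2.645), k4=(0.214, -2.640); state += dt/6·(k1+2k2+2k3+k4)
t=0.010: state=(0.512, 0.214)
t=0.020: state=(0.514, 0.187)
t=0.030: state=(0.516, 0.161)
continuing one RK4 step at a time; state shown every 50 steps (Δt=0.5):
t=0.500: state=(0.341, -0.788)
t=0.950: state=(-0.058, -0.832)
next step: t=0.960: state=(-0.067, -0.823) — theta has crossed -0.06
linear interpolation between t=0.950 (-0.05849) and t=0.960 (-0.06676) → t≈0.952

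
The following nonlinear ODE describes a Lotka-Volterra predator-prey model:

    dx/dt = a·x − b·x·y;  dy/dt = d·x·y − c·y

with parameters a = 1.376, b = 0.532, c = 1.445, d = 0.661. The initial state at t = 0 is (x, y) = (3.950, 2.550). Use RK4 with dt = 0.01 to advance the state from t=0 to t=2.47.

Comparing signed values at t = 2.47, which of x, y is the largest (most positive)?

t=0.000: state=(3.950, 2.550)
step 1 (dt=0.01): k1=(0.077, 2.973), k2=(0.045, 2.991), k3=(0.045, 2.991), k4=(0.014, 3.009); state += dt/6·(k1+2k2+2k3+k4)
t=0.010: state=(3.950, 2.580)
t=0.020: state=(3.950, 2.610)
t=0.030: state=(3.949, 2.641)
continuing one RK4 step at a time; state shown every 10 steps (Δt=0.1):
t=0.100: state=(3.925, 2.864)
t=0.200: state=(3.833, 3.204)
t=0.300: state=(3.675, 3.556)
t=0.400: state=(3.458, 3.896)
t=0.500: state=(3.199, 4.203)
t=0.600: state=(2.915, 4.452)
t=0.700: state=(2.626, 4.627)
t=0.800: state=(2.349, 4.720)
t=0.900: state=(2.096, 4.731)
t=1.000: state=(1.873, 4.667)
t=1.100: state=(1.681, 4.542)
t=1.200: state=(1.522, 4.369)
t=1.300: state=(1.392, 4.163)
t=1.400: state=(1.287, 3.936)
t=1.500: state=(1.206, 3.698)
t=1.600: state=(1.144, 3.459)
t=1.700: state=(1.099, 3.224)
t=1.800: state=(1.069, 2.997)
t=1.900: state=(1.052, 2.782)
t=2.000: state=(1.046, 2.580)
t=2.100: state=(1.052, 2.393)
t=2.200: state=(1.068, 2.222)
t=2.300: state=(1.093, 2.065)
t=2.400: state=(1.129, 1.923)
t=2.470: state=(1.159, 1.833)
compare at T: x=1.159, y=1.833

largest component: y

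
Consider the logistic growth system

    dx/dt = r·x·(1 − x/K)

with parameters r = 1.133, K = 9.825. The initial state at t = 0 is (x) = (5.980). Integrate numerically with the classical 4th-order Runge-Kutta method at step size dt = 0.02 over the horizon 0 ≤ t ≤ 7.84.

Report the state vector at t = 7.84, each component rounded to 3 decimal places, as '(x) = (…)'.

(x) = (9.824)

t=0.000: state=(5.980)
step 1 (dt=0.02): k1=(2.652), k2=(2.645), k3=(2.645), k4=(2.638); state += dt/6·(k1+2k2+2k3+k4)
t=0.020: state=(6.033)
t=0.040: state=(6.086)
t=0.060: state=(6.138)
continuing one RK4 step at a time; state shown every 25 steps (Δt=0.5):
t=0.500: state=(7.198)
t=1.000: state=(8.139)
t=1.500: state=(8.792)
t=2.000: state=(9.211)
t=2.500: state=(9.467)
t=3.000: state=(9.618)
t=3.500: state=(9.707)
t=4.000: state=(9.757)
t=4.500: state=(9.787)
t=5.000: state=(9.803)
t=5.500: state=(9.813)
t=6.000: state=(9.818)
t=6.500: state=(9.821)
t=7.000: state=(9.823)
t=7.500: state=(9.824)
t=7.840: state=(9.824)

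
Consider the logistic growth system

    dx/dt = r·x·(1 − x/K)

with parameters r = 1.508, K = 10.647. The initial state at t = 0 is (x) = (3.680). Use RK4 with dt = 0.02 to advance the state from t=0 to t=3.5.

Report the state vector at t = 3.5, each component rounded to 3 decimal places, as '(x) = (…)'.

(x) = (10.545)

t=0.000: state=(3.680)
step 1 (dt=0.02): k1=(3.631), k2=(3.648), k3=(3.648), k4=(3.665); state += dt/6·(k1+2k2+2k3+k4)
t=0.020: state=(3.753)
t=0.040: state=(3.827)
t=0.060: state=(3.901)
continuing one RK4 step at a time; state shown every 10 steps (Δt=0.2):
t=0.200: state=(4.436)
t=0.400: state=(5.230)
t=0.600: state=(6.029)
t=0.800: state=(6.796)
t=1.000: state=(7.503)
t=1.200: state=(8.128)
t=1.400: state=(8.661)
t=1.600: state=(9.103)
t=1.800: state=(9.461)
t=2.000: state=(9.743)
t=2.200: state=(9.963)
t=2.400: state=(10.133)
t=2.600: state=(10.262)
t=2.800: state=(10.359)
t=3.000: state=(10.433)
t=3.200: state=(10.488)
t=3.400: state=(10.529)
t=3.500: state=(10.545)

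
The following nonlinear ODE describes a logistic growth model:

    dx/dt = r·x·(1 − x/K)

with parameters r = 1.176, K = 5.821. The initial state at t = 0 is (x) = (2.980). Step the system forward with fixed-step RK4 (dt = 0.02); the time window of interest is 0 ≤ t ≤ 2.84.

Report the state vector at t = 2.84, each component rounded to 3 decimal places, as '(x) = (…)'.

t=0.000: state=(2.980)
step 1 (dt=0.02): k1=(1.710), k2=(1.710), k3=(1.710), k4=(1.709); state += dt/6·(k1+2k2+2k3+k4)
t=0.020: state=(3.014)
t=0.040: state=(3.048)
t=0.060: state=(3.082)
continuing one RK4 step at a time; state shown every 5 steps (Δt=0.1):
t=0.100: state=(3.151)
t=0.200: state=(3.320)
t=0.300: state=(3.486)
t=0.400: state=(3.648)
t=0.500: state=(3.806)
t=0.600: state=(3.958)
t=0.700: state=(4.103)
t=0.800: state=(4.242)
t=0.900: state=(4.374)
t=1.000: state=(4.498)
t=1.100: state=(4.614)
t=1.200: state=(4.723)
t=1.300: state=(4.824)
t=1.400: state=(4.917)
t=1.500: state=(5.004)
t=1.600: state=(5.083)
t=1.700: state=(5.155)
t=1.800: state=(5.222)
t=1.900: state=(5.282)
t=2.000: state=(5.337)
t=2.100: state=(5.386)
t=2.200: state=(5.431)
t=2.300: state=(5.472)
t=2.400: state=(5.509)
t=2.500: state=(5.542)
t=2.600: state=(5.571)
t=2.700: state=(5.598)
t=2.800: state=(5.622)
t=2.840: state=(5.631)

(x) = (5.631)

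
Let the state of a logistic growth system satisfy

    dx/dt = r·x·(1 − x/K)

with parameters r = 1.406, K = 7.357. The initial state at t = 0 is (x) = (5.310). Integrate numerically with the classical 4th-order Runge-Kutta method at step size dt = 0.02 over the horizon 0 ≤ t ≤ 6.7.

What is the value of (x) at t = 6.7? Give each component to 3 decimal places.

t=0.000: state=(5.310)
step 1 (dt=0.02): k1=(2.077), k2=(2.064), k3=(2.064), k4=(2.051); state += dt/6·(k1+2k2+2k3+k4)
t=0.020: state=(5.351)
t=0.040: state=(5.392)
t=0.060: state=(5.432)
continuing one RK4 step at a time; state shown every 25 steps (Δt=0.5):
t=0.500: state=(6.178)
t=1.000: state=(6.722)
t=1.500: state=(7.028)
t=2.000: state=(7.190)
t=2.500: state=(7.274)
t=3.000: state=(7.315)
t=3.500: state=(7.336)
t=4.000: state=(7.347)
t=4.500: state=(7.352)
t=5.000: state=(7.354)
t=5.500: state=(7.356)
t=6.000: state=(7.356)
t=6.500: state=(7.357)
t=6.700: state=(7.357)

(x) = (7.357)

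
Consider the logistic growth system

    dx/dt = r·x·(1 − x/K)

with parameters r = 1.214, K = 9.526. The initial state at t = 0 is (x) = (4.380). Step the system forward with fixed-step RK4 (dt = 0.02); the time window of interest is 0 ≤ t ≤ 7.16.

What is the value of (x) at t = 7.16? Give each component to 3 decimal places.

(x) = (9.524)

t=0.000: state=(4.380)
step 1 (dt=0.02): k1=(2.872), k2=(2.875), k3=(2.875), k4=(2.878); state += dt/6·(k1+2k2+2k3+k4)
t=0.020: state=(4.438)
t=0.040: state=(4.495)
t=0.060: state=(4.553)
continuing one RK4 step at a time; state shown every 25 steps (Δt=0.5):
t=0.500: state=(5.807)
t=1.000: state=(7.062)
t=1.500: state=(8.004)
t=2.000: state=(8.631)
t=2.500: state=(9.017)
t=3.000: state=(9.242)
t=3.500: state=(9.369)
t=4.000: state=(9.440)
t=4.500: state=(9.479)
t=5.000: state=(9.500)
t=5.500: state=(9.512)
t=6.000: state=(9.518)
t=6.500: state=(9.522)
t=7.000: state=(9.524)
t=7.160: state=(9.524)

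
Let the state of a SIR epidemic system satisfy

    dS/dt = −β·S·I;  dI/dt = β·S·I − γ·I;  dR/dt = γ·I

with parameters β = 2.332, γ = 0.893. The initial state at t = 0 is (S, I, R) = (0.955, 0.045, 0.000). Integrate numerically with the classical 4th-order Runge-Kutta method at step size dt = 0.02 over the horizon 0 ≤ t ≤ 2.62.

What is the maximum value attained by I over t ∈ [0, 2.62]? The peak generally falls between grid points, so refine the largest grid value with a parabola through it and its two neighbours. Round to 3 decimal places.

t=0.000: state=(0.955, 0.045, 0.000)
step 1 (dt=0.02): k1=(-0.100, 0.060, 0.040), k2=(-0.101, 0.061, 0.041), k3=(-0.101, 0.061, 0.041), k4=(-0.103, 0.061, 0.041); state += dt/6·(k1+2k2+2k3+k4)
t=0.020: state=(0.953, 0.046, 0.001)
t=0.040: state=(0.951, 0.047, 0.002)
t=0.060: state=(0.949, 0.049, 0.003)
continuing one RK4 step at a time; state shown every 5 steps (Δt=0.1):
t=0.100: state=(0.944, 0.051, 0.004)
t=0.200: state=(0.932, 0.058, 0.009)
t=0.300: state=(0.919, 0.066, 0.015)
t=0.400: state=(0.904, 0.075, 0.021)
t=0.500: state=(0.887, 0.085, 0.028)
t=0.600: state=(0.869, 0.095, 0.036)
t=0.700: state=(0.849, 0.106, 0.045)
t=0.800: state=(0.827, 0.118, 0.055)
t=0.900: state=(0.803, 0.130, 0.066)
t=1.000: state=(0.778, 0.144, 0.078)
t=1.100: state=(0.751, 0.157, 0.092)
t=1.200: state=(0.723, 0.170, 0.107)
t=1.300: state=(0.694, 0.184, 0.122)
t=1.400: state=(0.664, 0.197, 0.139)
t=1.500: state=(0.633, 0.210, 0.157)
t=1.600: state=(0.602, 0.221, 0.177)
t=1.700: state=(0.571, 0.232, 0.197)
t=1.800: state=(0.540, 0.242, 0.218)
t=1.900: state=(0.510, 0.250, 0.240)
t=2.000: state=(0.481, 0.256, 0.263)
t=2.100: state=(0.453, 0.261, 0.286)
t=2.200: state=(0.426, 0.265, 0.309)
t=2.300: state=(0.400, 0.267, 0.333)
t=2.400: state=(0.376, 0.267, 0.357)
t=2.500: state=(0.353, 0.266, 0.381)
t=2.600: state=(0.332, 0.263, 0.404)
t=2.620: state=(0.328, 0.263, 0.409)
largest grid value and its neighbours: I(2.360)=0.26711, I(2.380)=0.26712, I(2.400)=0.26706
parabola through these three points peaks at t≈2.371 with I≈0.26712

max I = 0.267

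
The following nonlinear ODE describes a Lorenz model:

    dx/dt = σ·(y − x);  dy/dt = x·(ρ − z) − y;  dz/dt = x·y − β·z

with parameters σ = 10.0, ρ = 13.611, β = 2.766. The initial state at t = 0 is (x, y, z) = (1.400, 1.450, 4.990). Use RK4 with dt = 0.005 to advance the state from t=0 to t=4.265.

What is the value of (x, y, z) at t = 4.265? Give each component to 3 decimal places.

t=0.000: state=(1.400, 1.450, 4.990)
step 1 (dt=0.005): k1=(0.500, 10.619, -11.772), k2=(0.753, 10.645, -11.652), k3=(0.747, 10.650, -11.652), k4=(0.995, 10.680, -11.531); state += dt/6·(k1+2k2+2k3+k4)
t=0.005: state=(1.404, 1.503, 4.932)
t=0.010: state=(1.410, 1.557, 4.875)
t=0.015: state=(1.418, 1.611, 4.819)
continuing one RK4 step at a time; state shown every 40 steps (Δt=0.2):
t=0.200: state=(3.051, 4.649, 3.871)
t=0.400: state=(8.052, 10.997, 9.526)
t=0.600: state=(8.423, 5.277, 18.898)
t=0.800: state=(2.844, 1.436, 12.905)
t=1.000: state=(2.123, 2.498, 8.042)
t=1.200: state=(4.029, 5.623, 6.510)
t=1.400: state=(8.094, 9.902, 11.816)
t=1.600: state=(7.354, 5.024, 17.091)
t=1.800: state=(3.569, 2.670, 12.392)
t=2.000: state=(3.494, 4.158, 8.791)
t=2.200: state=(5.907, 7.521, 9.376)
t=2.400: state=(8.059, 7.904, 14.919)
t=2.600: state=(5.559, 4.048, 14.671)
t=2.800: state=(3.997, 3.969, 10.996)
t=3.000: state=(5.089, 6.103, 9.760)
t=3.200: state=(7.182, 7.858, 12.729)
t=3.400: state=(6.617, 5.562, 14.856)
t=3.600: state=(4.786, 4.312, 12.483)
t=3.800: state=(4.923, 5.461, 10.647)
t=4.000: state=(6.413, 7.143, 11.814)
t=4.200: state=(6.817, 6.387, 14.125)
t=4.265: state=(6.439, 5.741, 14.192)

(x, y, z) = (6.439, 5.741, 14.192)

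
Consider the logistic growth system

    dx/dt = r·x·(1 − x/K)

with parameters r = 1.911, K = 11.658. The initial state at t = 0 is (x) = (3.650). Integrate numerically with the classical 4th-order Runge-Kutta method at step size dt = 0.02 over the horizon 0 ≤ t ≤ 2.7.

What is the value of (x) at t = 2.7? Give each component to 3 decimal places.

(x) = (11.513)

t=0.000: state=(3.650)
step 1 (dt=0.02): k1=(4.791), k2=(4.825), k3=(4.825), k4=(4.859); state += dt/6·(k1+2k2+2k3+k4)
t=0.020: state=(3.747)
t=0.040: state=(3.844)
t=0.060: state=(3.943)
continuing one RK4 step at a time; state shown every 5 steps (Δt=0.1):
t=0.100: state=(4.145)
t=0.200: state=(4.669)
t=0.300: state=(5.212)
t=0.400: state=(5.767)
t=0.500: state=(6.323)
t=0.600: state=(6.870)
t=0.700: state=(7.398)
t=0.800: state=(7.900)
t=0.900: state=(8.370)
t=1.000: state=(8.801)
t=1.100: state=(9.193)
t=1.200: state=(9.544)
t=1.300: state=(9.855)
t=1.400: state=(10.128)
t=1.500: state=(10.364)
t=1.600: state=(10.568)
t=1.700: state=(10.743)
t=1.800: state=(10.892)
t=1.900: state=(11.018)
t=2.000: state=(11.124)
t=2.100: state=(11.213)
t=2.200: state=(11.288)
t=2.300: state=(11.351)
t=2.400: state=(11.403)
t=2.500: state=(11.447)
t=2.600: state=(11.483)
t=2.700: state=(11.513)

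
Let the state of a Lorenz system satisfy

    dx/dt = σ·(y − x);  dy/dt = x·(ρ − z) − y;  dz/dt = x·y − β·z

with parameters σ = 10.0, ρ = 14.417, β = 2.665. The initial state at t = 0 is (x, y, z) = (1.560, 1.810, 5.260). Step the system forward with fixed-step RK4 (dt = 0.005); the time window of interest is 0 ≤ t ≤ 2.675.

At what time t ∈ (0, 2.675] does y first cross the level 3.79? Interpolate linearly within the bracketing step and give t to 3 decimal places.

t=0.000: state=(1.560, 1.810, 5.260)
step 1 (dt=0.005): k1=(2.500, 12.475, -11.194), k2=(2.749, 12.545, -11.060), k3=(2.745, 12.550, -11.059), k4=(2.990, 12.625, -10.923); state += dt/6·(k1+2k2+2k3+k4)
t=0.005: state=(1.574, 1.873, 5.205)
t=0.010: state=(1.590, 1.936, 5.151)
t=0.015: state=(1.608, 2.001, 5.098)
continuing one RK4 step at a time; state shown every 20 steps (Δt=0.1):
t=0.100: state=(2.241, 3.325, 4.450)
t=0.120: state=(2.474, 3.726, 4.381)
next step: t=0.125: state=(2.538, 3.833, 4.370) — y has crossed 3.79
linear interpolation between t=0.120 (3.72610) and t=0.125 (3.83303) → t≈0.123

t = 0.123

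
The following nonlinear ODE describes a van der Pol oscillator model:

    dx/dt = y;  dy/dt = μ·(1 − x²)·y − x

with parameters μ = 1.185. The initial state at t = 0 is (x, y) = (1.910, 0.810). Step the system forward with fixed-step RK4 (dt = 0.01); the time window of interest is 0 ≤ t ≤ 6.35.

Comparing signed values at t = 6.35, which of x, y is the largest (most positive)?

largest component: y

t=0.000: state=(1.910, 0.810)
step 1 (dt=0.01): k1=(0.810, -4.452), k2=(0.788, -4.400), k3=(0.788, -4.401), k4=(0.766, -4.349); state += dt/6·(k1+2k2+2k3+k4)
t=0.010: state=(1.918, 0.766)
t=0.020: state=(1.925, 0.723)
t=0.030: state=(1.932, 0.681)
continuing one RK4 step at a time; state shown every 25 steps (Δt=0.25):
t=0.250: state=(2.000, 0.015)
t=0.500: state=(1.955, -0.326)
t=0.750: state=(1.852, -0.482)
t=1.000: state=(1.719, -0.583)
t=1.250: state=(1.561, -0.678)
t=1.500: state=(1.378, -0.793)
t=1.750: state=(1.161, -0.953)
t=2.000: state=(0.895, -1.191)
t=2.250: state=(0.554, -1.562)
t=2.500: state=(0.098, -2.121)
t=2.750: state=(-0.513, -2.743)
t=3.000: state=(-1.218, -2.701)
t=3.250: state=(-1.761, -1.522)
t=3.500: state=(-1.986, -0.377)
t=3.750: state=(-2.001, 0.177)
t=4.000: state=(-1.924, 0.408)
t=4.250: state=(-1.806, 0.528)
t=4.500: state=(-1.662, 0.620)
t=4.750: state=(-1.495, 0.719)
t=5.000: state=(-1.300, 0.848)
t=5.250: state=(-1.066, 1.033)
t=5.500: state=(-0.775, 1.315)
t=5.750: state=(-0.396, 1.754)
t=6.000: state=(0.117, 2.375)
t=6.250: state=(0.783, 2.865)
t=6.350: state=(1.069, 2.818)
compare at T: x=1.069, y=2.818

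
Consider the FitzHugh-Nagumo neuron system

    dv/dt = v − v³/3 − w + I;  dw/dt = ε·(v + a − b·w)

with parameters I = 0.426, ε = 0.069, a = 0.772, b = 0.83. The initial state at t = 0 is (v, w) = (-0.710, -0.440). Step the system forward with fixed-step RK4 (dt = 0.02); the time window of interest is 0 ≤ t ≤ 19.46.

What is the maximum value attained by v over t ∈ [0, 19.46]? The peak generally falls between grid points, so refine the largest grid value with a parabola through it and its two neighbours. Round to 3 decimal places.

max v = 1.913

t=0.000: state=(-0.710, -0.440)
step 1 (dt=0.02): k1=(0.275, 0.029), k2=(0.276, 0.030), k3=(0.276, 0.030), k4=(0.277, 0.030); state += dt/6·(k1+2k2+2k3+k4)
t=0.020: state=(-0.704, -0.439)
t=0.040: state=(-0.699, -0.439)
t=0.060: state=(-0.693, -0.438)
continuing one RK4 step at a time; state shown every 50 steps (Δt=1):
t=1.000: state=(-0.349, -0.400)
t=2.000: state=(0.429, -0.327)
t=3.000: state=(1.640, -0.185)
t=4.000: state=(1.913, 0.000)
t=5.000: state=(1.870, 0.179)
t=6.000: state=(1.803, 0.344)
t=7.000: state=(1.733, 0.495)
t=8.000: state=(1.661, 0.633)
t=9.000: state=(1.586, 0.759)
t=10.000: state=(1.508, 0.872)
t=11.000: state=(1.424, 0.974)
t=12.000: state=(1.334, 1.064)
t=13.000: state=(1.233, 1.142)
t=14.000: state=(1.115, 1.209)
t=15.000: state=(0.966, 1.264)
t=16.000: state=(0.754, 1.303)
t=17.000: state=(0.379, 1.322)
t=18.000: state=(-0.505, 1.300)
t=19.000: state=(-1.781, 1.198)
t=19.460: state=(-1.956, 1.132)
largest grid value and its neighbours: v(4.000)=1.91302, v(4.020)=1.91309, v(4.040)=1.91307
parabola through these three points peaks at t≈4.026 with v≈1.91309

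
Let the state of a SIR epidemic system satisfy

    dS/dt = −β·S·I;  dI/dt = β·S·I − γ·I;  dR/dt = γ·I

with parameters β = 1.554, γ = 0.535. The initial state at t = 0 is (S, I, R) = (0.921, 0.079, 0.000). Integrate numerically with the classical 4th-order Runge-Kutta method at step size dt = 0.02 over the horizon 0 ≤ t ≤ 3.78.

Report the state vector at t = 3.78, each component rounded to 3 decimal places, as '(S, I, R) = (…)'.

t=0.000: state=(0.921, 0.079, 0.000)
step 1 (dt=0.02): k1=(-0.113, 0.071, 0.042), k2=(-0.114, 0.071, 0.043), k3=(-0.114, 0.071, 0.043), k4=(-0.115, 0.072, 0.043); state += dt/6·(k1+2k2+2k3+k4)
t=0.020: state=(0.919, 0.080, 0.001)
t=0.040: state=(0.916, 0.082, 0.002)
t=0.060: state=(0.914, 0.083, 0.003)
continuing one RK4 step at a time; state shown every 10 steps (Δt=0.2):
t=0.200: state=(0.897, 0.094, 0.009)
t=0.400: state=(0.868, 0.111, 0.020)
t=0.600: state=(0.836, 0.130, 0.033)
t=0.800: state=(0.801, 0.151, 0.048)
t=1.000: state=(0.761, 0.173, 0.066)
t=1.200: state=(0.719, 0.196, 0.085)
t=1.400: state=(0.674, 0.218, 0.107)
t=1.600: state=(0.628, 0.240, 0.132)
t=1.800: state=(0.581, 0.261, 0.159)
t=2.000: state=(0.534, 0.278, 0.188)
t=2.200: state=(0.489, 0.293, 0.218)
t=2.400: state=(0.445, 0.305, 0.250)
t=2.600: state=(0.405, 0.312, 0.283)
t=2.800: state=(0.367, 0.316, 0.317)
t=3.000: state=(0.332, 0.317, 0.351)
t=3.200: state=(0.301, 0.314, 0.385)
t=3.400: state=(0.274, 0.309, 0.418)
t=3.600: state=(0.249, 0.301, 0.451)
t=3.780: state=(0.229, 0.292, 0.479)

(S, I, R) = (0.229, 0.292, 0.479)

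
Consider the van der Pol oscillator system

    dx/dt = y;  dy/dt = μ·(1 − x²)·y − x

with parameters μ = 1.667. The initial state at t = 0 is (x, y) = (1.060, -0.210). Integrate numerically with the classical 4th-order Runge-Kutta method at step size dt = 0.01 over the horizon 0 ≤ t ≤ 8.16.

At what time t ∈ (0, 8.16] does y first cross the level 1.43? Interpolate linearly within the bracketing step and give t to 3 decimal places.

t = 4.331

t=0.000: state=(1.060, -0.210)
step 1 (dt=0.01): k1=(-0.210, -1.017), k2=(-0.215, -1.015), k3=(-0.215, -1.015), k4=(-0.220, -1.014); state += dt/6·(k1+2k2+2k3+k4)
t=0.010: state=(1.058, -0.220)
t=0.020: state=(1.056, -0.230)
t=0.030: state=(1.053, -0.240)
continuing one RK4 step at a time; state shown every 50 steps (Δt=0.5):
t=0.500: state=(0.828, -0.733)
t=1.000: state=(0.263, -1.661)
t=1.500: state=(-0.971, -3.055)
t=2.000: state=(-1.912, -0.469)
t=2.500: state=(-1.875, 0.337)
t=3.000: state=(-1.667, 0.481)
t=3.500: state=(-1.392, 0.632)
t=4.000: state=(-1.008, 0.950)
t=4.330: state=(-0.625, 1.428)
next step: t=4.340: state=(-0.611, 1.449) — y has crossed 1.43
linear interpolation between t=4.330 (1.42794) and t=4.340 (1.44893) → t≈4.331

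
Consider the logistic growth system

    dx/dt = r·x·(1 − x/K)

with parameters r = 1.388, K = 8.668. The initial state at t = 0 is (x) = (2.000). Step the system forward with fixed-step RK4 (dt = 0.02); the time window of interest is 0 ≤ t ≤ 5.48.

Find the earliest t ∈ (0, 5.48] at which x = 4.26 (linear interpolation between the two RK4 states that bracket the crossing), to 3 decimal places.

t = 0.843

t=0.000: state=(2.000)
step 1 (dt=0.02): k1=(2.135), k2=(2.151), k3=(2.151), k4=(2.167); state += dt/6·(k1+2k2+2k3+k4)
t=0.020: state=(2.043)
t=0.040: state=(2.087)
t=0.060: state=(2.131)
continuing one RK4 step at a time; state shown every 10 steps (Δt=0.2):
t=0.200: state=(2.458)
t=0.400: state=(2.975)
t=0.600: state=(3.538)
t=0.800: state=(4.131)
t=0.840: state=(4.251)
next step: t=0.860: state=(4.311) — x has crossed 4.26
linear interpolation between t=0.840 (4.25112) and t=0.860 (4.31126) → t≈0.843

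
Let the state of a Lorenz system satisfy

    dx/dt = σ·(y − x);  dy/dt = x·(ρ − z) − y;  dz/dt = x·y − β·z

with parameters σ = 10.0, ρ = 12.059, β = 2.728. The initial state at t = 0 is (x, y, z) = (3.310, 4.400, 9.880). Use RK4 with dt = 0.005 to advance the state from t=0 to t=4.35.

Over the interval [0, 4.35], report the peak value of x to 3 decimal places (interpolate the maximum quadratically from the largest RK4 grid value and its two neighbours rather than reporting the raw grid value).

t=0.000: state=(3.310, 4.400, 9.880)
step 1 (dt=0.005): k1=(10.900, 2.812, -12.389), k2=(10.698, 2.968, -12.161), k3=(10.707, 2.965, -12.163), k4=(10.513, 3.119, -11.937); state += dt/6·(k1+2k2+2k3+k4)
t=0.005: state=(3.364, 4.415, 9.819)
t=0.010: state=(3.415, 4.431, 9.761)
t=0.015: state=(3.465, 4.449, 9.704)
continuing one RK4 step at a time; state shown every 40 steps (Δt=0.2):
t=0.200: state=(4.970, 5.806, 9.064)
t=0.400: state=(6.453, 6.877, 11.194)
t=0.600: state=(6.100, 5.430, 12.682)
t=0.800: state=(4.811, 4.399, 11.253)
t=1.000: state=(4.709, 4.988, 9.825)
t=1.200: state=(5.624, 6.140, 10.198)
t=1.400: state=(6.197, 6.146, 11.765)
t=1.600: state=(5.542, 5.088, 11.892)
t=1.800: state=(4.934, 4.848, 10.747)
t=2.000: state=(5.200, 5.503, 10.222)
t=2.200: state=(5.823, 6.046, 10.946)
t=2.400: state=(5.839, 5.639, 11.706)
t=2.600: state=(5.316, 5.087, 11.323)
t=2.800: state=(5.148, 5.218, 10.630)
t=3.000: state=(5.489, 5.706, 10.652)
t=3.200: state=(5.775, 5.800, 11.261)
t=3.400: state=(5.582, 5.406, 11.449)
t=3.600: state=(5.290, 5.217, 11.020)
t=3.800: state=(5.342, 5.452, 10.724)
t=4.000: state=(5.599, 5.705, 10.958)
t=4.200: state=(5.653, 5.597, 11.299)
t=4.350: state=(5.512, 5.399, 11.278)
largest grid value and its neighbours: x(0.465)=6.60093, x(0.470)=6.60115, x(0.475)=6.59973
parabola through these three points peaks at t≈0.468 with x≈6.60126

max x = 6.601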